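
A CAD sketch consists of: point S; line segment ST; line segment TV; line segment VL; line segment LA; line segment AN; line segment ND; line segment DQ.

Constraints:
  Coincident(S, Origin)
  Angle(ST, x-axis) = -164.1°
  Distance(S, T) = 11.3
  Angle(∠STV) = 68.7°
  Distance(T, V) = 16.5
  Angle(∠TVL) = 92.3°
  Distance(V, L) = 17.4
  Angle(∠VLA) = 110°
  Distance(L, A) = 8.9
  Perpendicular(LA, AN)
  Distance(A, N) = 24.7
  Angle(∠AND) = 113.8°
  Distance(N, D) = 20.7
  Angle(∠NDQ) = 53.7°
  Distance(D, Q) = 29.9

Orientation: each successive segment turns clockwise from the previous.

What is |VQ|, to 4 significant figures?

12.71

S is at the origin; ST runs at -164.1° with length 11.3, so T = (-10.87, -3.096). ∠STV = 68.7° gives TV at 84.60° from the x-axis; with |TV| = 16.5, V = (-9.315, 13.33). ∠TVL = 92.3° gives VL at -3.100° from the x-axis; with |VL| = 17.4, L = (8.060, 12.39). ∠VLA = 110.0° gives LA at -73.10° from the x-axis; with |LA| = 8.9, A = (10.65, 3.874). LA ⟂ AN, so AN runs at -163.1°; with |AN| = 24.7, N = (-12.99, -3.306). ∠AND = 113.8° gives ND at 130.7° from the x-axis; with |ND| = 20.7, D = (-26.48, 12.39). ∠NDQ = 53.7° gives DQ at 4.400° from the x-axis; with |DQ| = 29.9, Q = (3.327, 14.68). Then |VQ| = |Q − V| = 12.71.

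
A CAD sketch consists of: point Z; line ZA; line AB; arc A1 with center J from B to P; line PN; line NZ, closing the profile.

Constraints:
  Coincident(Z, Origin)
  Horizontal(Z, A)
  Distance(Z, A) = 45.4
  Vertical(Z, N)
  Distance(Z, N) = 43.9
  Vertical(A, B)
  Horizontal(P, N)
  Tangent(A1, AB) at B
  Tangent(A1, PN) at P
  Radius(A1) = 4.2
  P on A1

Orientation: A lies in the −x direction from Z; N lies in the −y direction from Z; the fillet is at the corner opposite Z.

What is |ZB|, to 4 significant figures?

60.31

Z is at the origin; Z and A share the same y with |ZA| = 45.4 and A on the −x side, so A = (-45.40, 0.000). ZN is vertical with |ZN| = 43.9 and N on the −y side, so N = (0.000, -43.90). The virtual corner opposite Z is at (-45.40, -43.90). Since A1 is tangent to AB there, JB ⟂ AB and tangency of A1 to PN means the radius JP is perpendicular to PN, with radius 4.2, so the center J sits 4.2 in from both sides at J = (-41.20, -39.70). That places the tangent points at B = (-45.40, -39.70) on AB and P = (-41.20, -43.90) on PN. Then |ZB| = |B − Z| = 60.31.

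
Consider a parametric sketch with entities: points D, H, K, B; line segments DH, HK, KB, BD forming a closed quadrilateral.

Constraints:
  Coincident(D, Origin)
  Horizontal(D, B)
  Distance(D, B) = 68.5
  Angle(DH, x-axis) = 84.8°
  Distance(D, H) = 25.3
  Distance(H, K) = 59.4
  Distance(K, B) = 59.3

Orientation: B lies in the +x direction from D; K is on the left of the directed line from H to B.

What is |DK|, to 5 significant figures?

77.491

Checks: |HK| = 59.40 ✓; |KB| = 59.30 ✓.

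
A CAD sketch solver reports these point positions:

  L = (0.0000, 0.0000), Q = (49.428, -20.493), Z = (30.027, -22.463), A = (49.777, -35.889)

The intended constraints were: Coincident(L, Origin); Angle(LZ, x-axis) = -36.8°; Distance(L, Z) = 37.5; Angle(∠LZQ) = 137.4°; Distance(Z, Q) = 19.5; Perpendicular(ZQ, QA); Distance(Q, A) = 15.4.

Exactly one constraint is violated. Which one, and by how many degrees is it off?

Perpendicular(ZQ, QA) — off by 4.50°.

L = (0.00, 0.00) ✓; LZ at -36.80° ✓; |LZ| = 37.50 ✓; ∠LZQ = 137.4° ✓; |ZQ| = 19.50 ✓; ∠(ZQ, QA) = 94.50° ✗; |QA| = 15.40 ✓.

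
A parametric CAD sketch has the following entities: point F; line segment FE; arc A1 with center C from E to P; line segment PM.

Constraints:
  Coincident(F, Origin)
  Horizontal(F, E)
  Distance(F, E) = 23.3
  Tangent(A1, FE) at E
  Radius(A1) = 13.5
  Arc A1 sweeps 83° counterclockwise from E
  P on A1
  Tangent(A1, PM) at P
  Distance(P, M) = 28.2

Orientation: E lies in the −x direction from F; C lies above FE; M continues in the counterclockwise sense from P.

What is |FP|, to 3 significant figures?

15.4

F is at the origin; F and E share the same y with |FE| = 23.3 and E on the −x side, so E = (-23.3, 0.00). Tangency of A1 to FE means the radius CE is perpendicular to FE, so C = E + (0, 13.5) = (-23.3, 13.5). On A1, E sits at bearing -90° from C; an 83° counterclockwise sweep puts P at bearing -7°, so P = C + 13.5·(cos -7°, sin -7°) = (-9.90, 11.9). Then |FP| = |P − F| = 15.4.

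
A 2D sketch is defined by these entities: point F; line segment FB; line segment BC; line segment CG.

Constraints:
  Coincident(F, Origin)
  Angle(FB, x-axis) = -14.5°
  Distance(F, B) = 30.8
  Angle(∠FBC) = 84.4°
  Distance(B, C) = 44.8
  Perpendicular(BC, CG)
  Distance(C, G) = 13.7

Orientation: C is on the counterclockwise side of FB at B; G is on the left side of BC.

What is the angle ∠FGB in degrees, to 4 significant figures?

39.08°

F is at the origin; FB runs at -14.5° with length 30.8, so B = 30.8·(cos -14.5°, sin -14.5°) = (29.82, -7.712). ∠FBC = 84.4°, so BC runs at -14.5° + (180° − 84.4°) = 81.10° from the x-axis; with |BC| = 44.8, C = B + 44.8·(cos 81.10°, sin 81.10°) = (36.75, 36.55). The perpendicularity gives CG at right angles to BC; with |CG| = 13.7 on the left of BC, G = C + 13.7·(-0.9880, 0.1547) = (23.21, 38.67). Then cos ∠FGB = GF·GB / (|GF||GB|), giving 39.08°.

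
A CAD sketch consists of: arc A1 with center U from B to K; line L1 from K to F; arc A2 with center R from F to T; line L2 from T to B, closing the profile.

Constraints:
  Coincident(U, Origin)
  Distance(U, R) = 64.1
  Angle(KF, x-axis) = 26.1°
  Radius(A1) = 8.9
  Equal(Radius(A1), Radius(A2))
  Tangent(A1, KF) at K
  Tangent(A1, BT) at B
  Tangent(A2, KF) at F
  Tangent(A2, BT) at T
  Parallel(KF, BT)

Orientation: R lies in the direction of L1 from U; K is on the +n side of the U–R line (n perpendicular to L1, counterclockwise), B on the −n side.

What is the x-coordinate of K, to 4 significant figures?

-3.915

U is at the origin and R lies 64.1 along u from U, so R = 64.1·u = (57.56, 28.20). Tangency of A1 to both parallel lines with radius 8.9 puts K and B at U ± 8.9·n: K = (-3.915, 7.992), B = (3.915, -7.992). So K.x = -3.915.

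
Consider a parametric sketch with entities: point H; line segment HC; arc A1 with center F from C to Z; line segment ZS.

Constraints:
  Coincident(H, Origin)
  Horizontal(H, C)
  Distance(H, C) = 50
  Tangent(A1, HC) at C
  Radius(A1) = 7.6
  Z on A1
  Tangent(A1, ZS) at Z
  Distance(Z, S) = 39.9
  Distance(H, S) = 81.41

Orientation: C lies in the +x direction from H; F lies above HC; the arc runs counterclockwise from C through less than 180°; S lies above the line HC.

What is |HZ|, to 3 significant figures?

57.5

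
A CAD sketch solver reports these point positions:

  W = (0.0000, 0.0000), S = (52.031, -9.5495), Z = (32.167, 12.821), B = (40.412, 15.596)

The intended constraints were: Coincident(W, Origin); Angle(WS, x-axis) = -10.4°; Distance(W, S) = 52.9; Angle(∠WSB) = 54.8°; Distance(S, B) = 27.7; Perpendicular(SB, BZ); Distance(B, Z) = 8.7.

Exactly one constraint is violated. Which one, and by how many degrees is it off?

Perpendicular(SB, BZ) — off by 6.20°.

W = (0.00, 0.00) ✓; WS at -10.40° ✓; |WS| = 52.90 ✓; ∠WSB = 54.80° ✓; |SB| = 27.70 ✓; ∠(SB, BZ) = 83.80° ✗; |BZ| = 8.699 ✓.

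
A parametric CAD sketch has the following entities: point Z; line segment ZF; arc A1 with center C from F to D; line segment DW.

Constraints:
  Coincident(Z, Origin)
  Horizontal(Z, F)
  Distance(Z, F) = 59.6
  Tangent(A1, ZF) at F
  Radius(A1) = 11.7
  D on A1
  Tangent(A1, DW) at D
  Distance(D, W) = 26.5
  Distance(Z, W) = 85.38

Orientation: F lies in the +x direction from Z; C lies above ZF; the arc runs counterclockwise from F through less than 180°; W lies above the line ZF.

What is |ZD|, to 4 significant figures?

71.29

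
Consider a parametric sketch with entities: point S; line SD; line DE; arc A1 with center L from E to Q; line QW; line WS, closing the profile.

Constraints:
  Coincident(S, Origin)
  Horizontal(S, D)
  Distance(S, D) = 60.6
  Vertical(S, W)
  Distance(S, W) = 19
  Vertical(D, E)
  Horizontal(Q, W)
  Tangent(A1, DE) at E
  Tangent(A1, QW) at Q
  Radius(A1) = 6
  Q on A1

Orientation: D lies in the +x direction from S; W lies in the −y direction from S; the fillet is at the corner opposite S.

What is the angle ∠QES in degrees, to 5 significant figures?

57.108°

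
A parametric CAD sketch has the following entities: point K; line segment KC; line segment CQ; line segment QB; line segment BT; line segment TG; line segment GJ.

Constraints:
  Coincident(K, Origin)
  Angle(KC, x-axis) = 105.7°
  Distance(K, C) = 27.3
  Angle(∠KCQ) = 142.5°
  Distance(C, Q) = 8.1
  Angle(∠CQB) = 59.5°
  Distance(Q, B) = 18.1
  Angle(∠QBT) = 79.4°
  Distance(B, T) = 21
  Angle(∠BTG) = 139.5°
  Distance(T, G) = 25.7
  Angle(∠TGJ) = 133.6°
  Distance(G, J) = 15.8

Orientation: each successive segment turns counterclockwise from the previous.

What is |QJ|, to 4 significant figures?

40.80

K is at the origin; KC runs at 105.7° with length 27.3, so C = (-7.387, 26.28). ∠KCQ = 142.5° gives CQ at 143.2° from the x-axis; with |CQ| = 8.1, Q = (-13.87, 31.13). ∠CQB = 59.5° gives QB at -96.30° from the x-axis; with |QB| = 18.1, B = (-15.86, 13.14). ∠QBT = 79.4° gives BT at 4.300° from the x-axis; with |BT| = 21.0, T = (5.081, 14.72). ∠BTG = 139.5° gives TG at 44.80° from the x-axis; with |TG| = 25.7, G = (23.32, 32.83). ∠TGJ = 133.6° gives GJ at 91.20° from the x-axis; with |GJ| = 15.8, J = (22.99, 48.62). Then |QJ| = |J − Q| = 40.80.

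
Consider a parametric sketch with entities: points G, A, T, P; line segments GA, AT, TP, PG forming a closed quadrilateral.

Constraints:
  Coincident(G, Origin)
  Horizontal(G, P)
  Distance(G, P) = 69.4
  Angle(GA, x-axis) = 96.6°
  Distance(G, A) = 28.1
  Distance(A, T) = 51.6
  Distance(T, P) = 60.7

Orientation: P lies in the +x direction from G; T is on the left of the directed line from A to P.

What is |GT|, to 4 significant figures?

67.91

G is at the origin; G and P share the same y with |GP| = 69.4 and P in +x, so P = (69.4, 0). GA runs at 96.6° with |GA| = 28.1, so A = (-3.230, 27.91). T is determined by |AT| = 51.6 and |TP| = 60.7 together: it lies at the intersection of circle(A, 51.6) and circle(P, 60.7). With |AP| = 77.81, the foot of the radical line on AP is 32.34 from A and the perpendicular offset is √(51.6² − 32.34²) = 40.21. Taking the left-of-AP solution: T = (41.38, 53.85).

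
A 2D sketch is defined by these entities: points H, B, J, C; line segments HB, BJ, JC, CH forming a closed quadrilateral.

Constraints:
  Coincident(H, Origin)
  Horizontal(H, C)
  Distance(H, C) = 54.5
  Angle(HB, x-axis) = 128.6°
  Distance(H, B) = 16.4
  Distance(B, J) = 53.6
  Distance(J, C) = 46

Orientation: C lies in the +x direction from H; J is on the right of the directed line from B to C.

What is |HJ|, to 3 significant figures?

37.2

Checks: |BJ| = 53.60 ✓; |JC| = 46.00 ✓.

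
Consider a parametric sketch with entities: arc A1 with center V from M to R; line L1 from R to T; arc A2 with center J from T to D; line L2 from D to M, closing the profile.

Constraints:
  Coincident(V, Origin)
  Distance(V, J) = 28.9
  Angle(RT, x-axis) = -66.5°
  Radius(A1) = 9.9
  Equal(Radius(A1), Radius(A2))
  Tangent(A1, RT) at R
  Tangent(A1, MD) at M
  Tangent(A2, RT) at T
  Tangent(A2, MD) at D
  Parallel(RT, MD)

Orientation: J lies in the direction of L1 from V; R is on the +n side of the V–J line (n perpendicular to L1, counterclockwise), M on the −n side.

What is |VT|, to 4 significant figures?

30.55

The slot axis is L1's direction at -66.5°, so u = (cos -66.5°, sin -66.5°) = (0.3987, -0.9171) and n = (−sin -66.5°, cos -66.5°) = (0.9171, 0.3987). V is at the origin and J lies 28.9 along u from V, so J = 28.9·u = (11.52, -26.50). Tangency of A1 to both parallel lines with radius 9.9 puts R and M at V ± 9.9·n: R = (9.079, 3.948), M = (-9.079, -3.948). Equal radii place T and D the same way about J: T = J + 9.9·n = (20.60, -22.56), D = J − 9.9·n = (2.445, -30.45). Then |VT| = |T − V| = 30.55.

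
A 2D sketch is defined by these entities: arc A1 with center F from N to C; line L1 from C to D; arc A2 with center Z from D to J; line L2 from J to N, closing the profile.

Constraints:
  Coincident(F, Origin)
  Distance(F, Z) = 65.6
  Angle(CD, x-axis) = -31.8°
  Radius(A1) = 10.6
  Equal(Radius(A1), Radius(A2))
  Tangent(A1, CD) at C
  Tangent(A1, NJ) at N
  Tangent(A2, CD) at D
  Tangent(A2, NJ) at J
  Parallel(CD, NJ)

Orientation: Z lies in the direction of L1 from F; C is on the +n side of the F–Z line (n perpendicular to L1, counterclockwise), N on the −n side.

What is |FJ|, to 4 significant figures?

66.45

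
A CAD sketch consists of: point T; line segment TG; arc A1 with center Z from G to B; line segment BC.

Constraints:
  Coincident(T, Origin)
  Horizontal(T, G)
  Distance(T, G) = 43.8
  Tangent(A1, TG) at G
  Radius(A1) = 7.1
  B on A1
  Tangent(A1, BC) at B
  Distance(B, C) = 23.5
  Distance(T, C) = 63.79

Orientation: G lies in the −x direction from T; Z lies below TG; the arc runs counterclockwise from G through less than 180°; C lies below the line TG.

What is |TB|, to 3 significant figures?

50.8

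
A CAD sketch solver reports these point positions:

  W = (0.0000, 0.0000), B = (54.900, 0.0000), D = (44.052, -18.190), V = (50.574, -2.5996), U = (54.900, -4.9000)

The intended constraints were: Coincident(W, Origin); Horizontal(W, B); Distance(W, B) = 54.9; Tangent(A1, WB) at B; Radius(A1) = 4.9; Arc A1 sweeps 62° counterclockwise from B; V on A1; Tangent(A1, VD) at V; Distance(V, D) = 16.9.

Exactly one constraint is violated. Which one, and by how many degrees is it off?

Tangent(A1, VD) at V — off by 5.30°.

W = (0.00, 0.00) ✓; W.y = 0.00, B.y = 0.00 ✓; |WB| = 54.90 ✓; ∠(UB, BW) = 90.00° ✓; |UB| = 4.900 ✓; bearing(U→V) − bearing(U→B) = 62.00° ✓; |UV| = 4.900 ✓; ∠(UV, VD) = 84.70° ✗; |VD| = 16.90 ✓.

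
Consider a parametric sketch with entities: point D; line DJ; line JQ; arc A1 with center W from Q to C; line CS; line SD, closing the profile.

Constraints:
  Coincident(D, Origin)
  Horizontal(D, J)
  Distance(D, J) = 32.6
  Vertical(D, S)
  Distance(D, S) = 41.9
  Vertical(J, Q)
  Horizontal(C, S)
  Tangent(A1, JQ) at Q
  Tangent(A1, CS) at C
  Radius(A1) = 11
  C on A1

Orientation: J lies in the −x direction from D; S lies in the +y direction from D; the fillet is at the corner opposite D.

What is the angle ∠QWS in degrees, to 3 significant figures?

153°

D is at the origin; D and J share the same y with |DJ| = 32.6 and J on the −x side, so J = (-32.6, 0.00). D and S share the same x with |DS| = 41.9 and S on the +y side, so S = (0.00, 41.9). The virtual corner opposite D is at (-32.6, 41.9). The tangent condition forces WQ to be normal to JQ and A1 meets CS tangentially, so WC is at right angles to CS, with radius 11.0, so the center W sits 11.0 in from both sides at W = (-21.6, 30.9). That places the tangent points at Q = (-32.6, 30.9) on JQ and C = (-21.6, 41.9) on CS. Then cos ∠QWS = WQ·WS / (|WQ||WS|), giving 153°.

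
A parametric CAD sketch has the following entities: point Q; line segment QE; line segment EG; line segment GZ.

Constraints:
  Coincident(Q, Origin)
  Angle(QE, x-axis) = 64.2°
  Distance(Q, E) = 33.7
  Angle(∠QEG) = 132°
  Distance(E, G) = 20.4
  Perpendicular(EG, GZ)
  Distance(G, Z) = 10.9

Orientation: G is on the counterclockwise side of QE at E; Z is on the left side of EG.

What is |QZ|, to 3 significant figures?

45.2

Q is at the origin; QE runs at 64.2° with length 33.7, so E = 33.7·(cos 64.2°, sin 64.2°) = (14.7, 30.3). ∠QEG = 132.0°, so EG runs at 64.2° + (180° − 132.0°) = 112° from the x-axis; with |EG| = 20.4, G = E + 20.4·(cos 112°, sin 112°) = (6.96, 49.2). The perpendicularity gives GZ at right angles to EG; with |GZ| = 10.9 on the left of EG, Z = G + 10.9·(-0.926, -0.378) = (-3.13, 45.1). Then |QZ| = |Z − Q| = 45.2.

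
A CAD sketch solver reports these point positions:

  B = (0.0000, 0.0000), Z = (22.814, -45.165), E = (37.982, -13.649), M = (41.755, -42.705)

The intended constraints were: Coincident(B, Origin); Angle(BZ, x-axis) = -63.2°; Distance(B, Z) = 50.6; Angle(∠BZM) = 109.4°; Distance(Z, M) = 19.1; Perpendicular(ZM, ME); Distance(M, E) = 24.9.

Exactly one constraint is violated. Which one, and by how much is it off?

Distance(M, E) = 24.9 — off by 4.40.

B = (0.00, 0.00) ✓; BZ at -63.20° ✓; |BZ| = 50.60 ✓; ∠BZM = 109.4° ✓; |ZM| = 19.10 ✓; ∠(ZM, ME) = 90.00° ✓; |ME| = 29.30 ✗.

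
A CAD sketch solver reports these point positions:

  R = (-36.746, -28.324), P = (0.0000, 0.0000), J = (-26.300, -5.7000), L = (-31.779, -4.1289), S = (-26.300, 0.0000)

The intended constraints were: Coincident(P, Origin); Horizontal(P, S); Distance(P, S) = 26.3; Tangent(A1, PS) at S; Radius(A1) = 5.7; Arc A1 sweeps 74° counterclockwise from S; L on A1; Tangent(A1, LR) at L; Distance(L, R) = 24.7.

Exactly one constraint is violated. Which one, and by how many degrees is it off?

Tangent(A1, LR) at L — off by 4.40°.

P = (0.00, 0.00) ✓; P.y = 0.00, S.y = 0.00 ✓; |PS| = 26.30 ✓; ∠(JS, SP) = 90.00° ✓; |JS| = 5.700 ✓; bearing(J→L) − bearing(J→S) = 74.00° ✓; |JL| = 5.700 ✓; ∠(JL, LR) = 85.60° ✗; |LR| = 24.70 ✓.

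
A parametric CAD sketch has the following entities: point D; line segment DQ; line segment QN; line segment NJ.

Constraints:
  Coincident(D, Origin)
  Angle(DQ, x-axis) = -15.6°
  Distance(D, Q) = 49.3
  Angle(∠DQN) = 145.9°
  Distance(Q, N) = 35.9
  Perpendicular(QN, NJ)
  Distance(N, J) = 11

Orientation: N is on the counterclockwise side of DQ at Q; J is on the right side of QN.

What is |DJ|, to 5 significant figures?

85.904

D is at the origin; DQ runs at -15.6° with length 49.3, so Q = 49.3·(cos -15.6°, sin -15.6°) = (47.484, -13.258). ∠DQN = 145.9°, so QN runs at -15.6° + (180° − 145.9°) = 18.500° from the x-axis; with |QN| = 35.9, N = Q + 35.9·(cos 18.500°, sin 18.500°) = (81.529, -1.8665). The perpendicularity gives NJ at right angles to QN; with |NJ| = 11.0 on the right of QN, J = N + 11.0·(0.31730, -0.94832) = (85.019, -12.298). Then |DJ| = |J − D| = 85.904.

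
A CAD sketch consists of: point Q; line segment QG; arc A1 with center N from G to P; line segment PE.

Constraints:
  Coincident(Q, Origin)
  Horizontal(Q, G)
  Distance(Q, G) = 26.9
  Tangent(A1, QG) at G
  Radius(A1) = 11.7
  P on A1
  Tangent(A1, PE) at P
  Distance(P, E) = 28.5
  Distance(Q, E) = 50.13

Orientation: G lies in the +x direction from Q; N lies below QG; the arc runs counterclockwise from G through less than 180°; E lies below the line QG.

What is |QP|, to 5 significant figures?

22.669

Checks: |NP| = 11.70 ✓; ∠(NP, PE) = 90.00° ✓; |PE| = 28.50 ✓; |QE| = 50.13 ✓.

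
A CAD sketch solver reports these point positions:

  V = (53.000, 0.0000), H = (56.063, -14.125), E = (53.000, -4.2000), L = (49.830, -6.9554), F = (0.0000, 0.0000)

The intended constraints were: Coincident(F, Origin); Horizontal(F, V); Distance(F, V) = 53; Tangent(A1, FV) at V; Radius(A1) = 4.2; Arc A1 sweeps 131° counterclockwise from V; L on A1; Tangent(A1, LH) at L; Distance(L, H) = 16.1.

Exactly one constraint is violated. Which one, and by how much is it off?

Distance(L, H) = 16.1 — off by 6.60.

F = (0.00, 0.00) ✓; F.y = 0.00, V.y = 0.00 ✓; |FV| = 53.00 ✓; ∠(EV, VF) = 90.00° ✓; |EV| = 4.200 ✓; bearing(E→L) − bearing(E→V) = 131.0° ✓; |EL| = 4.200 ✓; ∠(EL, LH) = 89.99° ✓; |LH| = 9.500 ✗.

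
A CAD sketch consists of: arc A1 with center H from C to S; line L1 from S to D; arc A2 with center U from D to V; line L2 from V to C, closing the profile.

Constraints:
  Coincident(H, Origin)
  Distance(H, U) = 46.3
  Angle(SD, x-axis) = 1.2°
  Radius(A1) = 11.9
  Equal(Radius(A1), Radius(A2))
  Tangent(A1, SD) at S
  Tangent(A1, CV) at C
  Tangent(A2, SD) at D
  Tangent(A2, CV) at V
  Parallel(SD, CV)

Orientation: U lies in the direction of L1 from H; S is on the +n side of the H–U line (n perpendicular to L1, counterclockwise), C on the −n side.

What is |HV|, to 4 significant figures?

47.80

The slot axis is L1's direction at 1.2°, so u = (cos 1.2°, sin 1.2°) = (0.9998, 0.02094) and n = (−sin 1.2°, cos 1.2°) = (-0.02094, 0.9998). H is at the origin and U lies 46.3 along u from H, so U = 46.3·u = (46.29, 0.9696). Tangency of A1 to both parallel lines with radius 11.9 puts S and C at H ± 11.9·n: S = (-0.2492, 11.90), C = (0.2492, -11.90). Equal radii place D and V the same way about U: D = U + 11.9·n = (46.04, 12.87), V = U − 11.9·n = (46.54, -10.93). Then |HV| = |V − H| = 47.80.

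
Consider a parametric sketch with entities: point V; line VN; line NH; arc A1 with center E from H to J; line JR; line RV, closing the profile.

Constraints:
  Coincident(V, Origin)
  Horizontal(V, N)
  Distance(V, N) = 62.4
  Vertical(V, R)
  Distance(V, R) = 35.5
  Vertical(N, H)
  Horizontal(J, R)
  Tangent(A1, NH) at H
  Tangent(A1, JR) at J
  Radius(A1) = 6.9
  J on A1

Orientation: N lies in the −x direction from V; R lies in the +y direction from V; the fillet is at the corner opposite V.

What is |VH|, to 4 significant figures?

68.64

V is at the origin; V and N share the same y with |VN| = 62.4 and N on the −x side, so N = (-62.40, 0.000). VR is vertical with |VR| = 35.5 and R on the +y side, so R = (0.000, 35.50). The virtual corner opposite V is at (-62.40, 35.50). The tangent condition forces EH to be normal to NH and A1 meets JR tangentially, so EJ is at right angles to JR, with radius 6.9, so the center E sits 6.9 in from both sides at E = (-55.50, 28.60). That places the tangent points at H = (-62.40, 28.60) on NH and J = (-55.50, 35.50) on JR. Then |VH| = |H − V| = 68.64.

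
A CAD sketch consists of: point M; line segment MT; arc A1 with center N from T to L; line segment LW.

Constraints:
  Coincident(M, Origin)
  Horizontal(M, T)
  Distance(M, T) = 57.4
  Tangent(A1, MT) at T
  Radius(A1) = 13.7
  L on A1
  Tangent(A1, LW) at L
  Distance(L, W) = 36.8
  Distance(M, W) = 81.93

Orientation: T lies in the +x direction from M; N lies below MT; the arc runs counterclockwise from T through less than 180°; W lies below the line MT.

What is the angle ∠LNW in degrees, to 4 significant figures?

69.58°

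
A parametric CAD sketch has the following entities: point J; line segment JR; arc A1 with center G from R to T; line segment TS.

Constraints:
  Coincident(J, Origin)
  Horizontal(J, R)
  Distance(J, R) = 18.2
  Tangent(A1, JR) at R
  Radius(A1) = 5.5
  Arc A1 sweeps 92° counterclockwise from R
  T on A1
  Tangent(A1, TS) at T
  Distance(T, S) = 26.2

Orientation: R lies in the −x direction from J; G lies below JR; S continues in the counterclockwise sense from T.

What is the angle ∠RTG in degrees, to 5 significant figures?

44.000°

J is at the origin; J and R share the same y with |JR| = 18.2 and R on the −x side, so R = (-18.200, 0.0000). The tangent condition forces GR to be normal to JR, so G = R + (0, -5.5) = (-18.200, -5.5000). On A1, R sits at bearing 90° from G; a 92° counterclockwise sweep puts T at bearing 182°, so T = G + 5.5·(cos 182°, sin 182°) = (-23.697, -5.6919). Then cos ∠RTG = TR·TG / (|TR||TG|), giving 44.000°.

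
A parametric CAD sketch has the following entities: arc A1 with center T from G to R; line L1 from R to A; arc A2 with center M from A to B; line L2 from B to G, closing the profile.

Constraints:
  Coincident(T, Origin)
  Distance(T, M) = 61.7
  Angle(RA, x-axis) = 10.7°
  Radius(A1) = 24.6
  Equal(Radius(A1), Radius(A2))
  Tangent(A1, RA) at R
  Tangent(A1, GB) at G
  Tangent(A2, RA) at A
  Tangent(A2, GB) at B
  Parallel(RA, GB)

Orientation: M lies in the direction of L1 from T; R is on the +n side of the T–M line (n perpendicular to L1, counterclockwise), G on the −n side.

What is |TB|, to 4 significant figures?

66.42

The slot axis is L1's direction at 10.7°, so u = (cos 10.7°, sin 10.7°) = (0.9826, 0.1857) and n = (−sin 10.7°, cos 10.7°) = (-0.1857, 0.9826). T is at the origin and M lies 61.7 along u from T, so M = 61.7·u = (60.63, 11.46). Tangency of A1 to both parallel lines with radius 24.6 puts R and G at T ± 24.6·n: R = (-4.567, 24.17), G = (4.567, -24.17). Equal radii place A and B the same way about M: A = M + 24.6·n = (56.06, 35.63), B = M − 24.6·n = (65.19, -12.72). Then |TB| = |B − T| = 66.42.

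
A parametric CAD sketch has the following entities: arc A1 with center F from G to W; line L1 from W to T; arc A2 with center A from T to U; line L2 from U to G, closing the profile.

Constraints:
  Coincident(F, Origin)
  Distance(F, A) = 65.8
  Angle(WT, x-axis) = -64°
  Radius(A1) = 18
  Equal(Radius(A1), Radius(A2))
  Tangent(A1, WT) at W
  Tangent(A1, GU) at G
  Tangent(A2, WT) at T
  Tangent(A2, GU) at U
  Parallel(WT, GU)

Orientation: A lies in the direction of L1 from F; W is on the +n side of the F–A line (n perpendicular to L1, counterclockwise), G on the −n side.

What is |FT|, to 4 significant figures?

68.22

The slot axis is L1's direction at -64.0°, so u = (cos -64.0°, sin -64.0°) = (0.4384, -0.8988) and n = (−sin -64.0°, cos -64.0°) = (0.8988, 0.4384). F is at the origin and A lies 65.8 along u from F, so A = 65.8·u = (28.84, -59.14). Tangency of A1 to both parallel lines with radius 18.0 puts W and G at F ± 18.0·n: W = (16.18, 7.891), G = (-16.18, -7.891). Equal radii place T and U the same way about A: T = A + 18.0·n = (45.02, -51.25), U = A − 18.0·n = (12.67, -67.03). Then |FT| = |T − F| = 68.22.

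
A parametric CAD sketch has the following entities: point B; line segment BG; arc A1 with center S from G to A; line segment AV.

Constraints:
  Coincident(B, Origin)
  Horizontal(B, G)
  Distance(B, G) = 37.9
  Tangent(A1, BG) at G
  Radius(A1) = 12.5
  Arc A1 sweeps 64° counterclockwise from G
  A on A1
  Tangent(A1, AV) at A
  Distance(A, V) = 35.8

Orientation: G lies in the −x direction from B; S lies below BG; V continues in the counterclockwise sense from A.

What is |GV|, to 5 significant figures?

47.556

B is at the origin; BG is horizontal with |BG| = 37.9 and G on the −x side, so G = (-37.900, 0.0000). Since A1 is tangent to BG there, SG ⟂ BG, so S = G + (0, -12.5) = (-37.900, -12.500). On A1, G sits at bearing 90° from S; a 64° counterclockwise sweep puts A at bearing 154°, so A = S + 12.5·(cos 154°, sin 154°) = (-49.135, -7.0204). Since A1 is tangent to AV there, SA ⟂ AV, so AV runs along (−sin 154°, cos 154°); with |AV| = 35.8, V = (-64.829, -39.197). Then |GV| = |V − G| = 47.556.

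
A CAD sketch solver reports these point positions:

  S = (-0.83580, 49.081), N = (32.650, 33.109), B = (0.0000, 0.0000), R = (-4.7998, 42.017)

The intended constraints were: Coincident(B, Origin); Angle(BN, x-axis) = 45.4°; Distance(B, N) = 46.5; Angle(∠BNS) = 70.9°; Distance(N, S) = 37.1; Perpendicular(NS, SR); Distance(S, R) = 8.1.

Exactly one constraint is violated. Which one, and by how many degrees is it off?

Perpendicular(NS, SR) — off by 3.80°.

B = (0.00, 0.00) ✓; BN at 45.40° ✓; |BN| = 46.50 ✓; ∠BNS = 70.90° ✓; |NS| = 37.10 ✓; ∠(NS, SR) = 86.20° ✗; |SR| = 8.100 ✓.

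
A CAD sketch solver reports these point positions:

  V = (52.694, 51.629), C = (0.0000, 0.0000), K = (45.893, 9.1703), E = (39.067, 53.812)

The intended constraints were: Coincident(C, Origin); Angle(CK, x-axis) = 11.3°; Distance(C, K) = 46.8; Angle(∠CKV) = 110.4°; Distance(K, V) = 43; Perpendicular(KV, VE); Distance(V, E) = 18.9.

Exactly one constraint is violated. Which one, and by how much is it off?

Distance(V, E) = 18.9 — off by 5.10.

C = (0.00, 0.00) ✓; CK at 11.30° ✓; |CK| = 46.80 ✓; ∠CKV = 110.4° ✓; |KV| = 43.00 ✓; ∠(KV, VE) = 90.00° ✓; |VE| = 13.80 ✗.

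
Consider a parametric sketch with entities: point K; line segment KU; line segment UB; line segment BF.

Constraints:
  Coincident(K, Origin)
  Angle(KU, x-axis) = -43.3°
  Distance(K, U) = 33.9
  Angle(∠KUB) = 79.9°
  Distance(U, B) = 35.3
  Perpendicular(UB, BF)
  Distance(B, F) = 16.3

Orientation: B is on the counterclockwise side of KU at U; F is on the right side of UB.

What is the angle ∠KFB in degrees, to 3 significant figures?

30.6°

∠KUB = 79.9°, so UB runs at -43.3° + (180° − 79.9°) = 56.8° from the x-axis; with |UB| = 35.3, B = U + 35.3·(cos 56.8°, sin 56.8°) = (44.0, 6.29). UB ⟂ BF; with |BF| = 16.3 on the right of UB, F = B + 16.3·(0.837, -0.548) = (57.6, -2.64). Then cos ∠KFB = FK·FB / (|FK||FB|), giving 30.6°.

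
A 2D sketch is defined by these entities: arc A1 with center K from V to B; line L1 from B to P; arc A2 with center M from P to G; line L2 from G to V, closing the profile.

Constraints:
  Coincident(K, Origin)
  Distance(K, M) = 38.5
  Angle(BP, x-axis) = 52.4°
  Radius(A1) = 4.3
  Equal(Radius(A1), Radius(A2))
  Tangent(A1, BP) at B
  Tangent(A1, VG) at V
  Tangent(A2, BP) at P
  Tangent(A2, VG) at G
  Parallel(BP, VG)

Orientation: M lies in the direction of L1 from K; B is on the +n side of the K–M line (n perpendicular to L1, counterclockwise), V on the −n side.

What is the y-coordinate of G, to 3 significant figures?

27.9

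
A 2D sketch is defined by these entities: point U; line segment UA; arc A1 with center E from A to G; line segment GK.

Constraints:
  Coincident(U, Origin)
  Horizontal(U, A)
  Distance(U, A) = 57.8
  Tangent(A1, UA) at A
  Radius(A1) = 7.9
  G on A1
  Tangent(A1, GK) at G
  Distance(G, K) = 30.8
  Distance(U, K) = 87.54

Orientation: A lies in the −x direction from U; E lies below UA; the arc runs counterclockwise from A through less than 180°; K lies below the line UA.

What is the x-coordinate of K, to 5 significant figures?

-83.311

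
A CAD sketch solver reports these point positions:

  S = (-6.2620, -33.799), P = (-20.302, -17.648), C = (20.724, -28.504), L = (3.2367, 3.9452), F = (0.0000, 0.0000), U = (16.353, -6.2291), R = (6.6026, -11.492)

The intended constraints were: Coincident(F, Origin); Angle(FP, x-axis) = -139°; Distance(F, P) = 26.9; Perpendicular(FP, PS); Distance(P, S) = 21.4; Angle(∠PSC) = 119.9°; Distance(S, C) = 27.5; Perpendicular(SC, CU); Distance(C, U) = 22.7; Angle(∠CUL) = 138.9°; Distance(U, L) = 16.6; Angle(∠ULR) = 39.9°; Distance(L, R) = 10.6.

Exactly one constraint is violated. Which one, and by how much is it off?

Distance(L, R) = 10.6 — off by 5.20.

F = (0.00, 0.00) ✓; FP at -139.0° ✓; |FP| = 26.90 ✓; ∠(FP, PS) = 90.00° ✓; |PS| = 21.40 ✓; ∠PSC = 119.9° ✓; |SC| = 27.50 ✓; ∠(SC, CU) = 90.00° ✓; |CU| = 22.70 ✓; ∠CUL = 138.9° ✓; |UL| = 16.60 ✓; ∠ULR = 39.90° ✓; |LR| = 15.80 ✗.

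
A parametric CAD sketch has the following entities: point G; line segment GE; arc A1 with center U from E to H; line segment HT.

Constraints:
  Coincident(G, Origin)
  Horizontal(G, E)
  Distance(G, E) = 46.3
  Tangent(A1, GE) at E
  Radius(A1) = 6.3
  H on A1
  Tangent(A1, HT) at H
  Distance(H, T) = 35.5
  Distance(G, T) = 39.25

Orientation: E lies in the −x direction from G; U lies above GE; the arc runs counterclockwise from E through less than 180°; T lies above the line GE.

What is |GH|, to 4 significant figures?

41.11

G is at the origin; GE is horizontal with |GE| = 46.3 and E on the −x side, so E = (-46.30, 0.000). A1 meets GE tangentially, so UE is at right angles to GE, so U = E + (0, 6.3) = (-46.30, 6.300). Since UH ⟂ HT (tangency), |UT| = √(6.3² + 35.5²) = 36.05 regardless of where H sits on A1. So T lies on both circle(G, 39.25) and circle(U, 36.05); the above-GE intersection is T = (-21.73, 32.69). H is the foot of the tangent from T: H = (-41.01, 2.878).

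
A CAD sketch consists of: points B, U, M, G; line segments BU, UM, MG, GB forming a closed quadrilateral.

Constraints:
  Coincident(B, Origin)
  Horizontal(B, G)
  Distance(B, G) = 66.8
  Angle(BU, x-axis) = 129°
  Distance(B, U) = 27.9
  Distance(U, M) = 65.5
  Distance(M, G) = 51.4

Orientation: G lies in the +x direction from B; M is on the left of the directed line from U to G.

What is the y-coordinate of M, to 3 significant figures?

45.7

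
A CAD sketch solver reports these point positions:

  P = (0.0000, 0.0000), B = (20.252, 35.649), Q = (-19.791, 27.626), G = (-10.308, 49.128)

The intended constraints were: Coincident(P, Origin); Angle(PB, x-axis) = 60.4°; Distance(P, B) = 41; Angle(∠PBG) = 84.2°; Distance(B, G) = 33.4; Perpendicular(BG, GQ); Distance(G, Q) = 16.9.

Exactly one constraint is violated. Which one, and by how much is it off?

Distance(G, Q) = 16.9 — off by 6.60.

P = (0.00, 0.00) ✓; PB at 60.40° ✓; |PB| = 41.00 ✓; ∠PBG = 84.20° ✓; |BG| = 33.40 ✓; ∠(BG, GQ) = 90.00° ✓; |GQ| = 23.50 ✗.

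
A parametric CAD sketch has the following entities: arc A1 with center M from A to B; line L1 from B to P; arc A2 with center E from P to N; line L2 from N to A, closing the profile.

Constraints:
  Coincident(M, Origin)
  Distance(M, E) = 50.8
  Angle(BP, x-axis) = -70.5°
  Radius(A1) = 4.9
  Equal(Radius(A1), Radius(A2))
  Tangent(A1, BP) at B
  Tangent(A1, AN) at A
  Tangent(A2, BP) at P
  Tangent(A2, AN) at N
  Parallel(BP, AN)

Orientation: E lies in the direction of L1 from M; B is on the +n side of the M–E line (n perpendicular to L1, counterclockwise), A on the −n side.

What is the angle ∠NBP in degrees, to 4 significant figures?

10.92°

The slot axis is L1's direction at -70.5°, so u = (cos -70.5°, sin -70.5°) = (0.3338, -0.9426) and n = (−sin -70.5°, cos -70.5°) = (0.9426, 0.3338). M is at the origin and E lies 50.8 along u from M, so E = 50.8·u = (16.96, -47.89). Tangency of A1 to both parallel lines with radius 4.9 puts B and A at M ± 4.9·n: B = (4.619, 1.636), A = (-4.619, -1.636). Equal radii place P and N the same way about E: P = E + 4.9·n = (21.58, -46.25), N = E − 4.9·n = (12.34, -49.52). Then cos ∠NBP = BN·BP / (|BN||BP|), giving 10.92°.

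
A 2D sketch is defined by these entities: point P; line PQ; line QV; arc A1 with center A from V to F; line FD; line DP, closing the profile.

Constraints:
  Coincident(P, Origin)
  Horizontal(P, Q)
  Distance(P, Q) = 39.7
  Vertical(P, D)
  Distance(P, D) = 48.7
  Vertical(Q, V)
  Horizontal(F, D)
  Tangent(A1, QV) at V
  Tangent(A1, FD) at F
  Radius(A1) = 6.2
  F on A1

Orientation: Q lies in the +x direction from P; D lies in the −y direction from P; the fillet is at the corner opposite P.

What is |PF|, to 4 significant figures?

59.11

P is at the origin; P and Q share the same y with |PQ| = 39.7 and Q on the +x side, so Q = (39.70, 0.000). P and D share the same x with |PD| = 48.7 and D on the −y side, so D = (0.000, -48.70). The virtual corner opposite P is at (39.70, -48.70). Since A1 is tangent to QV there, AV ⟂ QV and since A1 is tangent to FD there, AF ⟂ FD, with radius 6.2, so the center A sits 6.2 in from both sides at A = (33.50, -42.50). That places the tangent points at V = (39.70, -42.50) on QV and F = (33.50, -48.70) on FD. Then |PF| = |F − P| = 59.11.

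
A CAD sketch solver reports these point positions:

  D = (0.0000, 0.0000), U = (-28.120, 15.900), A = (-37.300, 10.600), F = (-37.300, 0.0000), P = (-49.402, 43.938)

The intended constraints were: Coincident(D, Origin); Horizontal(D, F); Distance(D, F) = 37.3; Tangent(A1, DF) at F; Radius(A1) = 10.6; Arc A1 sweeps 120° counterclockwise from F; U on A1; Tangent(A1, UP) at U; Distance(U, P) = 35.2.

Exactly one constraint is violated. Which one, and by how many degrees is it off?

Tangent(A1, UP) at U — off by 7.20°.

D = (0.00, 0.00) ✓; D.y = 0.00, F.y = 0.00 ✓; |DF| = 37.30 ✓; ∠(AF, FD) = 90.00° ✓; |AF| = 10.60 ✓; bearing(A→U) − bearing(A→F) = 120.0° ✓; |AU| = 10.60 ✓; ∠(AU, UP) = 82.80° ✗; |UP| = 35.20 ✓.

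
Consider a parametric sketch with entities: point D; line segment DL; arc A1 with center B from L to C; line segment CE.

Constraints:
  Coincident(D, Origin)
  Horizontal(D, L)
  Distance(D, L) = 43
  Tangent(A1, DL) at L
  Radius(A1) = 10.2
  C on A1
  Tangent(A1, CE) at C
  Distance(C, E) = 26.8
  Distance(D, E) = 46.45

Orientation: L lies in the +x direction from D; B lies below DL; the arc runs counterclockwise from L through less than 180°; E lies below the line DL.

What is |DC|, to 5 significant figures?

34.084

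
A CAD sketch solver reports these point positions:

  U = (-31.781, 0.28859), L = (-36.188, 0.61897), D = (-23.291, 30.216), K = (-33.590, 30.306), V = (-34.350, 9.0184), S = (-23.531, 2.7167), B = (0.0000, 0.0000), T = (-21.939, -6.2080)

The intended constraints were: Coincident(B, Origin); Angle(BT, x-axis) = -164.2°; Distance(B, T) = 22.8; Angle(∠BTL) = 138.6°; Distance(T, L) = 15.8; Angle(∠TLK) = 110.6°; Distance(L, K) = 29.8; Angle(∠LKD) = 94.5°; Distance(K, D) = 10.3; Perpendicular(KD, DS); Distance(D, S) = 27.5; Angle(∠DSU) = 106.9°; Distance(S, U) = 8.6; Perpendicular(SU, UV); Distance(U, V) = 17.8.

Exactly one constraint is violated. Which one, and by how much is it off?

Distance(U, V) = 17.8 — off by 8.70.

B = (0.00, 0.00) ✓; BT at -164.2° ✓; |BT| = 22.80 ✓; ∠BTL = 138.6° ✓; |TL| = 15.80 ✓; ∠TLK = 110.6° ✓; |LK| = 29.80 ✓; ∠LKD = 94.50° ✓; |KD| = 10.30 ✓; ∠(KD, DS) = 90.00° ✓; |DS| = 27.50 ✓; ∠DSU = 106.9° ✓; |SU| = 8.600 ✓; ∠(SU, UV) = 90.00° ✓; |UV| = 9.100 ✗.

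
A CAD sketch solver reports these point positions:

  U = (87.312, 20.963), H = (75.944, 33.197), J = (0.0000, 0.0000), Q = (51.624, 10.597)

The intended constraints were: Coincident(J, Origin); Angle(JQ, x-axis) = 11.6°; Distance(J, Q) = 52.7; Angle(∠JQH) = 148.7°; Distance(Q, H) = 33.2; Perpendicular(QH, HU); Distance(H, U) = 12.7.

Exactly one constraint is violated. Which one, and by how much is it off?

Distance(H, U) = 12.7 — off by 4.00.

J = (0.00, 0.00) ✓; JQ at 11.60° ✓; |JQ| = 52.70 ✓; ∠JQH = 148.7° ✓; |QH| = 33.20 ✓; ∠(QH, HU) = 90.00° ✓; |HU| = 16.70 ✗.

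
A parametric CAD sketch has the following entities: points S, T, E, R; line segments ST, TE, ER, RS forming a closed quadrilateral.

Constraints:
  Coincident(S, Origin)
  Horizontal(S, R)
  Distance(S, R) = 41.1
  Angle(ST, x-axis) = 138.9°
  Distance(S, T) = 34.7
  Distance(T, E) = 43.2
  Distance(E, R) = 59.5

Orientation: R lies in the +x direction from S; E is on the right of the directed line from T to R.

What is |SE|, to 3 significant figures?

24.4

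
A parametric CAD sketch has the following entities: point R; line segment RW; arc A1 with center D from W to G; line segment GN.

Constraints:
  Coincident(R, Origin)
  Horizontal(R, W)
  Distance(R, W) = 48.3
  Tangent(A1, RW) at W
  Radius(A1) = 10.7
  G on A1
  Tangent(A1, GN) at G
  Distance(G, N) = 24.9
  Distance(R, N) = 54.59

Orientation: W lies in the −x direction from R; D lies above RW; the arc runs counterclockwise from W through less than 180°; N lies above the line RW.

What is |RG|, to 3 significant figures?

39.5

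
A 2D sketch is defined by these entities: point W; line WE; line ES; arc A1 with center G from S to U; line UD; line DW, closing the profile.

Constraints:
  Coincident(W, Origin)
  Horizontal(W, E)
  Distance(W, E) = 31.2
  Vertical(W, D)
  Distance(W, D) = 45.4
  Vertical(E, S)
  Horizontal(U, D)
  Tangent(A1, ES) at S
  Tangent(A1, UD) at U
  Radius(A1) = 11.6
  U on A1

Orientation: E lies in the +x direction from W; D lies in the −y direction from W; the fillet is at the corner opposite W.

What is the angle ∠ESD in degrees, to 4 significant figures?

110.4°

W is at the origin; WE is horizontal with |WE| = 31.2 and E on the +x side, so E = (31.20, 0.000). W and D share the same x with |WD| = 45.4 and D on the −y side, so D = (0.000, -45.40). The virtual corner opposite W is at (31.20, -45.40). Tangency of A1 to ES means the radius GS is perpendicular to ES and A1 meets UD tangentially, so GU is at right angles to UD, with radius 11.6, so the center G sits 11.6 in from both sides at G = (19.60, -33.80). That places the tangent points at S = (31.20, -33.80) on ES and U = (19.60, -45.40) on UD. Then cos ∠ESD = SE·SD / (|SE||SD|), giving 110.4°.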